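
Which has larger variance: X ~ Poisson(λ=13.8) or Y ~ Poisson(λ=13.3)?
X has larger variance (13.8000 > 13.3000)

Compute the variance for each distribution:

X ~ Poisson(λ=13.8):
Var(X) = 13.8000

Y ~ Poisson(λ=13.3):
Var(Y) = 13.3000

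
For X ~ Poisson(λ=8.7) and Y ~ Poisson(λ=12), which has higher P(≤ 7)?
X has higher probability (P(X ≤ 7) = 0.3602 > P(Y ≤ 7) = 0.0895)

Compute P(≤ 7) for each distribution:

X ~ Poisson(λ=8.7):
P(X ≤ 7) = 0.3602

Y ~ Poisson(λ=12):
P(Y ≤ 7) = 0.0895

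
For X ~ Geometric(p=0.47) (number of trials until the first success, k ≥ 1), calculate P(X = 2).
0.249100

We have X ~ Geometric(p=0.47) (number of trials until the first success, k ≥ 1).

For a Geometric distribution, the PMF gives us the probability of each outcome.

Using the PMF formula:
P(X = 2) = 0.249100

Rounded to 4 decimal places: 0.2491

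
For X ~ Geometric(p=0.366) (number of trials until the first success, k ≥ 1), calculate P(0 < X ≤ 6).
0.935057

We have X ~ Geometric(p=0.366) (number of trials until the first success, k ≥ 1).

To find P(0 < X ≤ 6), we use:
P(0 < X ≤ 6) = P(X ≤ 6) - P(X ≤ 0)
                 = F(6) - F(0)
                 = 0.935057 - 0.000000
                 = 0.935057

So there's approximately a 93.5% chance that X falls in this range.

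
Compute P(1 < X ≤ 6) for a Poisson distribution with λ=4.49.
0.770728

We have X ~ Poisson(λ=4.49).

To find P(1 < X ≤ 6), we use:
P(1 < X ≤ 6) = P(X ≤ 6) - P(X ≤ 1)
                 = F(6) - F(1)
                 = 0.832330 - 0.061601
                 = 0.770728

So there's approximately a 77.1% chance that X falls in this range.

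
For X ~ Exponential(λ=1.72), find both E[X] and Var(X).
E[X] = 0.5814, Var(X) = 0.3380

We have X ~ Exponential(λ=1.72).

For an Exponential distribution with λ=1.72:

Expected value:
E[X] = 0.5814

Variance:
Var(X) = 0.3380

Standard deviation:
σ = √Var(X) = 0.5814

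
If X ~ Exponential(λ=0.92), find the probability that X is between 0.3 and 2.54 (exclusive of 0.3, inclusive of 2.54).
0.662177

We have X ~ Exponential(λ=0.92).

To find P(0.3 < X ≤ 2.54), we use:
P(0.3 < X ≤ 2.54) = P(X ≤ 2.54) - P(X ≤ 0.3)
                 = F(2.54) - F(0.3)
                 = 0.903364 - 0.241187
                 = 0.662177

So there's approximately a 66.2% chance that X falls in this range.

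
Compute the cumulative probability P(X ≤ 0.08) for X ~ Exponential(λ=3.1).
0.219640

We have X ~ Exponential(λ=3.1).

The CDF gives us P(X ≤ k).

Using the CDF:
P(X ≤ 0.08) = 0.219640

This means there's approximately a 22.0% chance that X is at most 0.08.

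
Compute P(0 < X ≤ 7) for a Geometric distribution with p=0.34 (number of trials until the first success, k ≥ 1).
0.945448

We have X ~ Geometric(p=0.34) (number of trials until the first success, k ≥ 1).

To find P(0 < X ≤ 7), we use:
P(0 < X ≤ 7) = P(X ≤ 7) - P(X ≤ 0)
                 = F(7) - F(0)
                 = 0.945448 - 0.000000
                 = 0.945448

So there's approximately a 94.5% chance that X falls in this range.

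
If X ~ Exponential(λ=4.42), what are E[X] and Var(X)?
E[X] = 0.2262, Var(X) = 0.0512

We have X ~ Exponential(λ=4.42).

For an Exponential distribution with λ=4.42:

Expected value:
E[X] = 0.2262

Variance:
Var(X) = 0.0512

Standard deviation:
σ = √Var(X) = 0.2262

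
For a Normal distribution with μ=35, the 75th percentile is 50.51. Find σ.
σ = 22.9952

For X ~ Normal(μ, σ), the p-th percentile satisfies x = μ + z_p × σ,
where z_p = Φ⁻¹(p) is the standard normal quantile.

Step 1: z_{0.75} = Φ⁻¹(0.75) = 0.6745

Step 2: Solve for σ:
50.51 = 35 + 0.6745 × σ
σ = (50.51 - 35) / 0.6745
σ = 15.51 / 0.6745
σ = 22.9952

Verification: μ + z × σ = 35 + 0.6745 × 22.9952 = 50.51 ✓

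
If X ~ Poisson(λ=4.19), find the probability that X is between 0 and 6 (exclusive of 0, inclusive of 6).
0.853458

We have X ~ Poisson(λ=4.19).

To find P(0 < X ≤ 6), we use:
P(0 < X ≤ 6) = P(X ≤ 6) - P(X ≤ 0)
                 = F(6) - F(0)
                 = 0.868605 - 0.015146
                 = 0.853458

So there's approximately a 85.3% chance that X falls in this range.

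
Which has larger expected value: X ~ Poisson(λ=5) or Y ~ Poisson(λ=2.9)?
X has larger mean (5.0000 > 2.9000)

Compute the expected value for each distribution:

X ~ Poisson(λ=5):
E[X] = 5.0000

Y ~ Poisson(λ=2.9):
E[Y] = 2.9000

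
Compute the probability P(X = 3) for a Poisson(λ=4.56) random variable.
0.165333

We have X ~ Poisson(λ=4.56).

For a Poisson distribution, the PMF gives us the probability of each outcome.

Using the PMF formula:
P(X = 3) = 0.165333

Rounded to 4 decimal places: 0.1653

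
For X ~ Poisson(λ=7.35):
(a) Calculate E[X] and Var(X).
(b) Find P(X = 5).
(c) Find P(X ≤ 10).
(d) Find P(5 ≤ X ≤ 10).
(a) E[X] = 7.3500, Var(X) = 7.3500
(b) P(X = 5) = 0.114866
(c) P(X ≤ 10) = 0.874788
(d) P(5 ≤ X ≤ 10) = 0.731400

We have X ~ Poisson(λ=7.35).

(a) Moments:
E[X] = 7.3500
Var(X) = 7.3500
σ = √Var(X) = 2.7111

(b) Point probability using PMF:
P(X = 5) = 0.114866

(c) Cumulative probability using CDF:
P(X ≤ 10) = F(10) = 0.874788

(d) Range probability:
P(5 ≤ X ≤ 10) = P(X ≤ 10) - P(X ≤ 4)
                   = F(10) - F(4)
                   = 0.874788 - 0.143388
                   = 0.731400

This means approximately 73.1% of outcomes fall in the interval [5, 10].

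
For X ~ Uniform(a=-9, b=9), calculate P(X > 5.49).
0.195000

We have X ~ Uniform(a=-9, b=9).

P(X > 5.49) = 1 - P(X ≤ 5.49)
                = 1 - F(5.49)
                = 1 - 0.805000
                = 0.195000

So there's approximately a 19.5% chance that X exceeds 5.49.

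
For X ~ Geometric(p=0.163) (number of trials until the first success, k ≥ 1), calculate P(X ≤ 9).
0.798382

We have X ~ Geometric(p=0.163) (number of trials until the first success, k ≥ 1).

The CDF gives us P(X ≤ k).

Using the CDF:
P(X ≤ 9) = 0.798382

This means there's approximately a 79.8% chance that X is at most 9.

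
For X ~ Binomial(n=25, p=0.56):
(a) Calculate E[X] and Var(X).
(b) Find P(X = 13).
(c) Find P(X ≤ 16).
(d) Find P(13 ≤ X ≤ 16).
(a) E[X] = 14.0000, Var(X) = 6.1600
(b) P(X = 13) = 0.145849
(c) P(X ≤ 16) = 0.843101
(d) P(13 ≤ X ≤ 16) = 0.571585

We have X ~ Binomial(n=25, p=0.56).

(a) Moments:
E[X] = 14.0000
Var(X) = 6.1600
σ = √Var(X) = 2.4819

(b) Point probability using PMF:
P(X = 13) = 0.145849

(c) Cumulative probability using CDF:
P(X ≤ 16) = F(16) = 0.843101

(d) Range probability:
P(13 ≤ X ≤ 16) = P(X ≤ 16) - P(X ≤ 12)
                   = F(16) - F(12)
                   = 0.843101 - 0.271516
                   = 0.571585

This means approximately 57.2% of outcomes fall in the interval [13, 16].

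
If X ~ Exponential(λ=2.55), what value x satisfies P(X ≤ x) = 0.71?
0.4854

We have X ~ Exponential(λ=2.55).

We want to find x such that P(X ≤ x) = 0.71.

This is the 71st percentile, which means 71% of values fall below this point.

Using the inverse CDF (quantile function):
x = F⁻¹(0.71) = 0.4854

Verification: P(X ≤ 0.4854) = 0.71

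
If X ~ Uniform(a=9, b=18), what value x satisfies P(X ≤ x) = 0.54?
13.8600

We have X ~ Uniform(a=9, b=18).

We want to find x such that P(X ≤ x) = 0.54.

This is the 54th percentile, which means 54% of values fall below this point.

Using the inverse CDF (quantile function):
x = F⁻¹(0.54) = 13.8600

Verification: P(X ≤ 13.8600) = 0.54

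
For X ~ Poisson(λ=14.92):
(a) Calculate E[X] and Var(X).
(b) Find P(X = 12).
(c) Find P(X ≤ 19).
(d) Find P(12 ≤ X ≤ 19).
(a) E[X] = 14.9200, Var(X) = 14.9200
(b) P(X = 12) = 0.084181
(c) P(X ≤ 19) = 0.879631
(d) P(12 ≤ X ≤ 19) = 0.689519

We have X ~ Poisson(λ=14.92).

(a) Moments:
E[X] = 14.9200
Var(X) = 14.9200
σ = √Var(X) = 3.8626

(b) Point probability using PMF:
P(X = 12) = 0.084181

(c) Cumulative probability using CDF:
P(X ≤ 19) = F(19) = 0.879631

(d) Range probability:
P(12 ≤ X ≤ 19) = P(X ≤ 19) - P(X ≤ 11)
                   = F(19) - F(11)
                   = 0.879631 - 0.190111
                   = 0.689519

This means approximately 69.0% of outcomes fall in the interval [12, 19].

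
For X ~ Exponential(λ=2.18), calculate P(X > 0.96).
0.123341

We have X ~ Exponential(λ=2.18).

P(X > 0.96) = 1 - P(X ≤ 0.96)
                = 1 - F(0.96)
                = 1 - 0.876659
                = 0.123341

So there's approximately a 12.3% chance that X exceeds 0.96.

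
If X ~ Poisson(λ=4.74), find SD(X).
2.1772

We have X ~ Poisson(λ=4.74).

For a Poisson distribution with λ=4.74:
σ = √Var(X) = 2.1772

The standard deviation is the square root of the variance.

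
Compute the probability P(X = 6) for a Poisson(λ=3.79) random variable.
0.093009

We have X ~ Poisson(λ=3.79).

For a Poisson distribution, the PMF gives us the probability of each outcome.

Using the PMF formula:
P(X = 6) = 0.093009

Rounded to 4 decimal places: 0.0930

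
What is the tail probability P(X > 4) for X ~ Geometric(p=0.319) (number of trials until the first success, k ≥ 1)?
0.215074

We have X ~ Geometric(p=0.319) (number of trials until the first success, k ≥ 1).

P(X > 4) = 1 - P(X ≤ 4)
                = 1 - F(4)
                = 1 - 0.784926
                = 0.215074

So there's approximately a 21.5% chance that X exceeds 4.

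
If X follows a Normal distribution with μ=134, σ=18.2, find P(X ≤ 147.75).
0.775024

We have X ~ Normal(μ=134, σ=18.2).

The CDF gives us P(X ≤ k).

Using the CDF:
P(X ≤ 147.75) = 0.775024

This means there's approximately a 77.5% chance that X is at most 147.75.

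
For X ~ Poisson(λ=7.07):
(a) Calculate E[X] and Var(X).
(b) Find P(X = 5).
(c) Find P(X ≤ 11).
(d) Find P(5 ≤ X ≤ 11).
(a) E[X] = 7.0700, Var(X) = 7.0700
(b) P(X = 5) = 0.125157
(c) P(X ≤ 11) = 0.943425
(d) P(5 ≤ X ≤ 11) = 0.776724

We have X ~ Poisson(λ=7.07).

(a) Moments:
E[X] = 7.0700
Var(X) = 7.0700
σ = √Var(X) = 2.6589

(b) Point probability using PMF:
P(X = 5) = 0.125157

(c) Cumulative probability using CDF:
P(X ≤ 11) = F(11) = 0.943425

(d) Range probability:
P(5 ≤ X ≤ 11) = P(X ≤ 11) - P(X ≤ 4)
                   = F(11) - F(4)
                   = 0.943425 - 0.166701
                   = 0.776724

This means approximately 77.7% of outcomes fall in the interval [5, 11].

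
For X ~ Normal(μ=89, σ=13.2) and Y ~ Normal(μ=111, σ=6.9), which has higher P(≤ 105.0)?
X has higher probability (P(X ≤ 105.0) = 0.8873 > P(Y ≤ 105.0) = 0.1923)

Compute P(≤ 105.0) for each distribution:

X ~ Normal(μ=89, σ=13.2):
P(X ≤ 105.0) = 0.8873

Y ~ Normal(μ=111, σ=6.9):
P(Y ≤ 105.0) = 0.1923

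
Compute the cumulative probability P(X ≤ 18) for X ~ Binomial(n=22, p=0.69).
0.943829

We have X ~ Binomial(n=22, p=0.69).

The CDF gives us P(X ≤ k).

Using the CDF:
P(X ≤ 18) = 0.943829

This means there's approximately a 94.4% chance that X is at most 18.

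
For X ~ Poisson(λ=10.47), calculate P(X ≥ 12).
0.357738

We have X ~ Poisson(λ=10.47).

For discrete distributions, P(X ≥ 12) = 1 - P(X ≤ 11).

P(X ≤ 11) = 0.642262
P(X ≥ 12) = 1 - 0.642262 = 0.357738

So there's approximately a 35.8% chance that X is at least 12.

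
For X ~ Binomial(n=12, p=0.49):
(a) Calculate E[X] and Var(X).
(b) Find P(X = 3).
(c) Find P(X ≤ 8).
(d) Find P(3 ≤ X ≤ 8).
(a) E[X] = 5.8800, Var(X) = 2.9988
(b) P(X = 3) = 0.060415
(c) P(X ≤ 8) = 0.936196
(d) P(3 ≤ X ≤ 8) = 0.913452

We have X ~ Binomial(n=12, p=0.49).

(a) Moments:
E[X] = 5.8800
Var(X) = 2.9988
σ = √Var(X) = 1.7317

(b) Point probability using PMF:
P(X = 3) = 0.060415

(c) Cumulative probability using CDF:
P(X ≤ 8) = F(8) = 0.936196

(d) Range probability:
P(3 ≤ X ≤ 8) = P(X ≤ 8) - P(X ≤ 2)
                   = F(8) - F(2)
                   = 0.936196 - 0.022744
                   = 0.913452

This means approximately 91.3% of outcomes fall in the interval [3, 8].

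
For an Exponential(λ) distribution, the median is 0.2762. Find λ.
λ = 2.5096

For X ~ Exponential(λ), the CDF is F(x) = 1 - e^(-λx).
The median m satisfies F(m) = 0.5:
1 - e^(-λm) = 0.5
e^(-λm) = 0.5
λm = ln(2)
m = ln(2) / λ

Given m = 0.2762:
λ = ln(2) / 0.2762 = 0.693147 / 0.2762 = 2.5096

Verification: ln(2) / 2.5096 = 0.2762 ✓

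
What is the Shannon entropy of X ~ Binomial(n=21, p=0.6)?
2.2267 nats

We have X ~ Binomial(n=21, p=0.6).

The Shannon entropy measures the uncertainty or information content of the distribution.

For a Binomial distribution with n=21, p=0.6:
H(X) = 2.2267 nats

(In bits, this would be 3.2124 bits.)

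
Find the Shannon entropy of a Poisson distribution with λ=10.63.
2.5925 nats

We have X ~ Poisson(λ=10.63).

The Shannon entropy measures the uncertainty or information content of the distribution.

For a Poisson distribution with λ=10.63:
H(X) = 2.5925 nats

(In bits, this would be 3.7402 bits.)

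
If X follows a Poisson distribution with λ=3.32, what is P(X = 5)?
0.121521

We have X ~ Poisson(λ=3.32).

For a Poisson distribution, the PMF gives us the probability of each outcome.

Using the PMF formula:
P(X = 5) = 0.121521

Rounded to 4 decimal places: 0.1215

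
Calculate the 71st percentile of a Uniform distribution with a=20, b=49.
40.5900

We have X ~ Uniform(a=20, b=49).

We want to find x such that P(X ≤ x) = 0.71.

This is the 71st percentile, which means 71% of values fall below this point.

Using the inverse CDF (quantile function):
x = F⁻¹(0.71) = 40.5900

Verification: P(X ≤ 40.5900) = 0.71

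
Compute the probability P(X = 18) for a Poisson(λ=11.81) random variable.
0.023181

We have X ~ Poisson(λ=11.81).

For a Poisson distribution, the PMF gives us the probability of each outcome.

Using the PMF formula:
P(X = 18) = 0.023181

Rounded to 4 decimal places: 0.0232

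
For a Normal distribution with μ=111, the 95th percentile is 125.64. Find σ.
σ = 8.9005

For X ~ Normal(μ, σ), the p-th percentile satisfies x = μ + z_p × σ,
where z_p = Φ⁻¹(p) is the standard normal quantile.

Step 1: z_{0.95} = Φ⁻¹(0.95) = 1.6449

Step 2: Solve for σ:
125.64 = 111 + 1.6449 × σ
σ = (125.64 - 111) / 1.6449
σ = 14.64 / 1.6449
σ = 8.9005

Verification: μ + z × σ = 111 + 1.6449 × 8.9005 = 125.64 ✓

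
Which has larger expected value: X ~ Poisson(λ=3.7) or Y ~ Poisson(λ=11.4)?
Y has larger mean (11.4000 > 3.7000)

Compute the expected value for each distribution:

X ~ Poisson(λ=3.7):
E[X] = 3.7000

Y ~ Poisson(λ=11.4):
E[Y] = 11.4000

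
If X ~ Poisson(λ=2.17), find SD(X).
1.4731

We have X ~ Poisson(λ=2.17).

For a Poisson distribution with λ=2.17:
σ = √Var(X) = 1.4731

The standard deviation is the square root of the variance.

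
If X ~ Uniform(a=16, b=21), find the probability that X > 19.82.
0.236000

We have X ~ Uniform(a=16, b=21).

P(X > 19.82) = 1 - P(X ≤ 19.82)
                = 1 - F(19.82)
                = 1 - 0.764000
                = 0.236000

So there's approximately a 23.6% chance that X exceeds 19.82.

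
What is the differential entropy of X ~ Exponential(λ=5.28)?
-0.6639 nats

We have X ~ Exponential(λ=5.28).

The differential entropy measures the uncertainty or information content of the distribution.

For an Exponential distribution with λ=5.28:
h(X) = -0.6639 nats

(In bits, this would be -0.9578 bits.)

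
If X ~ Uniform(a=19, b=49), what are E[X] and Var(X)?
E[X] = 34.0000, Var(X) = 75.0000

We have X ~ Uniform(a=19, b=49).

For a Uniform distribution with a=19, b=49:

Expected value:
E[X] = 34.0000

Variance:
Var(X) = 75.0000

Standard deviation:
σ = √Var(X) = 8.6603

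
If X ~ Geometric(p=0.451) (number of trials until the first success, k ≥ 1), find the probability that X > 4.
0.090843

We have X ~ Geometric(p=0.451) (number of trials until the first success, k ≥ 1).

P(X > 4) = 1 - P(X ≤ 4)
                = 1 - F(4)
                = 1 - 0.909157
                = 0.090843

So there's approximately a 9.1% chance that X exceeds 4.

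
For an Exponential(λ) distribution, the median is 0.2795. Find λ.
λ = 2.4800

For X ~ Exponential(λ), the CDF is F(x) = 1 - e^(-λx).
The median m satisfies F(m) = 0.5:
1 - e^(-λm) = 0.5
e^(-λm) = 0.5
λm = ln(2)
m = ln(2) / λ

Given m = 0.2795:
λ = ln(2) / 0.2795 = 0.693147 / 0.2795 = 2.4800

Verification: ln(2) / 2.4800 = 0.2795 ✓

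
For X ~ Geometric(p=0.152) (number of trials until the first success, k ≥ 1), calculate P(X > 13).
0.117259

We have X ~ Geometric(p=0.152) (number of trials until the first success, k ≥ 1).

P(X > 13) = 1 - P(X ≤ 13)
                = 1 - F(13)
                = 1 - 0.882741
                = 0.117259

So there's approximately a 11.7% chance that X exceeds 13.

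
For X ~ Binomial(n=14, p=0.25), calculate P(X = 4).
0.220195

We have X ~ Binomial(n=14, p=0.25).

For a Binomial distribution, the PMF gives us the probability of each outcome.

Using the PMF formula:
P(X = 4) = 0.220195

Rounded to 4 decimal places: 0.2202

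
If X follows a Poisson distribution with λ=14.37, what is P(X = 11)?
0.077635

We have X ~ Poisson(λ=14.37).

For a Poisson distribution, the PMF gives us the probability of each outcome.

Using the PMF formula:
P(X = 11) = 0.077635

Rounded to 4 decimal places: 0.0776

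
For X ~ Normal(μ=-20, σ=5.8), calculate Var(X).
33.6400

We have X ~ Normal(μ=-20, σ=5.8).

For a Normal distribution with μ=-20, σ=5.8:
Var(X) = 33.6400

The variance measures the spread of the distribution around the mean.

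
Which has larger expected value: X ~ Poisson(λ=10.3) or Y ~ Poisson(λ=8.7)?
X has larger mean (10.3000 > 8.7000)

Compute the expected value for each distribution:

X ~ Poisson(λ=10.3):
E[X] = 10.3000

Y ~ Poisson(λ=8.7):
E[Y] = 8.7000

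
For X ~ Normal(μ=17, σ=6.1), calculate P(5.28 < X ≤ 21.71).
0.752635

We have X ~ Normal(μ=17, σ=6.1).

To find P(5.28 < X ≤ 21.71), we use:
P(5.28 < X ≤ 21.71) = P(X ≤ 21.71) - P(X ≤ 5.28)
                 = F(21.71) - F(5.28)
                 = 0.779982 - 0.027346
                 = 0.752635

So there's approximately a 75.3% chance that X falls in this range.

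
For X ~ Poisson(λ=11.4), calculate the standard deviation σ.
3.3764

We have X ~ Poisson(λ=11.4).

For a Poisson distribution with λ=11.4:
σ = √Var(X) = 3.3764

The standard deviation is the square root of the variance.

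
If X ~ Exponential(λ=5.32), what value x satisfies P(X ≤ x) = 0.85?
0.3566

We have X ~ Exponential(λ=5.32).

We want to find x such that P(X ≤ x) = 0.85.

This is the 85th percentile, which means 85% of values fall below this point.

Using the inverse CDF (quantile function):
x = F⁻¹(0.85) = 0.3566

Verification: P(X ≤ 0.3566) = 0.85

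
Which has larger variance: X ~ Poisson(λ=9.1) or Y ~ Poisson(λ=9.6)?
Y has larger variance (9.6000 > 9.1000)

Compute the variance for each distribution:

X ~ Poisson(λ=9.1):
Var(X) = 9.1000

Y ~ Poisson(λ=9.6):
Var(Y) = 9.6000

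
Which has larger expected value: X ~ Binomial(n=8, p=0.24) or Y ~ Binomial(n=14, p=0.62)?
Y has larger mean (8.6800 > 1.9200)

Compute the expected value for each distribution:

X ~ Binomial(n=8, p=0.24):
E[X] = 1.9200

Y ~ Binomial(n=14, p=0.62):
E[Y] = 8.6800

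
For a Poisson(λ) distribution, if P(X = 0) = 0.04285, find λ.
λ = 3.1500

For a Poisson(λ) distribution, the PMF at 0 is:
P(X = 0) = λ^0 e^(-λ) / 0! = e^(-λ)

Given P(X = 0) = 0.04285:
e^(-λ) = 0.04285
-λ = ln(0.04285)
λ = -ln(0.04285) = 3.1500

Verification: e^(-3.1500) = 0.04285 ✓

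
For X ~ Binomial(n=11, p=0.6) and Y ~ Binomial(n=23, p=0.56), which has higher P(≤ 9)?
X has higher probability (P(X ≤ 9) = 0.9698 > P(Y ≤ 9) = 0.0783)

Compute P(≤ 9) for each distribution:

X ~ Binomial(n=11, p=0.6):
P(X ≤ 9) = 0.9698

Y ~ Binomial(n=23, p=0.56):
P(Y ≤ 9) = 0.0783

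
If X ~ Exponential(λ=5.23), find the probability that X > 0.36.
0.152163

We have X ~ Exponential(λ=5.23).

P(X > 0.36) = 1 - P(X ≤ 0.36)
                = 1 - F(0.36)
                = 1 - 0.847837
                = 0.152163

So there's approximately a 15.2% chance that X exceeds 0.36.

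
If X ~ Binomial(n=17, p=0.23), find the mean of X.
3.9100

We have X ~ Binomial(n=17, p=0.23).

For a Binomial distribution with n=17, p=0.23:
E[X] = 3.9100

This is the expected (average) value of X.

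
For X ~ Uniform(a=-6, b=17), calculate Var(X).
44.0833

We have X ~ Uniform(a=-6, b=17).

For a Uniform distribution with a=-6, b=17:
Var(X) = 44.0833

The variance measures the spread of the distribution around the mean.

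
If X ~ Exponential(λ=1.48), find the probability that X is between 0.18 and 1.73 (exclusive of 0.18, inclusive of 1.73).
0.688859

We have X ~ Exponential(λ=1.48).

To find P(0.18 < X ≤ 1.73), we use:
P(0.18 < X ≤ 1.73) = P(X ≤ 1.73) - P(X ≤ 0.18)
                 = F(1.73) - F(0.18)
                 = 0.922726 - 0.233867
                 = 0.688859

So there's approximately a 68.9% chance that X falls in this range.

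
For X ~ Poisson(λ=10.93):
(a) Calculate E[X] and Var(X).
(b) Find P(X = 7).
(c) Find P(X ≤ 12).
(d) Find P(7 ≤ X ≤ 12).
(a) E[X] = 10.9300, Var(X) = 10.9300
(b) P(X = 7) = 0.066233
(c) P(X ≤ 12) = 0.696332
(d) P(7 ≤ X ≤ 12) = 0.614795

We have X ~ Poisson(λ=10.93).

(a) Moments:
E[X] = 10.9300
Var(X) = 10.9300
σ = √Var(X) = 3.3061

(b) Point probability using PMF:
P(X = 7) = 0.066233

(c) Cumulative probability using CDF:
P(X ≤ 12) = F(12) = 0.696332

(d) Range probability:
P(7 ≤ X ≤ 12) = P(X ≤ 12) - P(X ≤ 6)
                   = F(12) - F(6)
                   = 0.696332 - 0.081537
                   = 0.614795

This means approximately 61.5% of outcomes fall in the interval [7, 12].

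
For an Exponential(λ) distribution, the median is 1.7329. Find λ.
λ = 0.4000

For X ~ Exponential(λ), the CDF is F(x) = 1 - e^(-λx).
The median m satisfies F(m) = 0.5:
1 - e^(-λm) = 0.5
e^(-λm) = 0.5
λm = ln(2)
m = ln(2) / λ

Given m = 1.7329:
λ = ln(2) / 1.7329 = 0.693147 / 1.7329 = 0.4000

Verification: ln(2) / 0.4000 = 1.7329 ✓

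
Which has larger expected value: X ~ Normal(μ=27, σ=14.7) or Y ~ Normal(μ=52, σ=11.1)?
Y has larger mean (52.0000 > 27.0000)

Compute the expected value for each distribution:

X ~ Normal(μ=27, σ=14.7):
E[X] = 27.0000

Y ~ Normal(μ=52, σ=11.1):
E[Y] = 52.0000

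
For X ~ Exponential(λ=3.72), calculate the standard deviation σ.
0.2688

We have X ~ Exponential(λ=3.72).

For an Exponential distribution with λ=3.72:
σ = √Var(X) = 0.2688

The standard deviation is the square root of the variance.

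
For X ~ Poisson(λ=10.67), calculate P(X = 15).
0.046994

We have X ~ Poisson(λ=10.67).

For a Poisson distribution, the PMF gives us the probability of each outcome.

Using the PMF formula:
P(X = 15) = 0.046994

Rounded to 4 decimal places: 0.0470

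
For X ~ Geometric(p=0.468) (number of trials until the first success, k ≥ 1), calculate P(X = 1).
0.468000

We have X ~ Geometric(p=0.468) (number of trials until the first success, k ≥ 1).

For a Geometric distribution, the PMF gives us the probability of each outcome.

Using the PMF formula:
P(X = 1) = 0.468000

Rounded to 4 decimal places: 0.4680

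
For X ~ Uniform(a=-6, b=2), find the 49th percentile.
-2.0800

We have X ~ Uniform(a=-6, b=2).

We want to find x such that P(X ≤ x) = 0.49.

This is the 49th percentile, which means 49% of values fall below this point.

Using the inverse CDF (quantile function):
x = F⁻¹(0.49) = -2.0800

Verification: P(X ≤ -2.0800) = 0.49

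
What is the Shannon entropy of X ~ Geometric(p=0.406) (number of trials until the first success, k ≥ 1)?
1.6635 nats

We have X ~ Geometric(p=0.406) (number of trials until the first success, k ≥ 1).

The Shannon entropy measures the uncertainty or information content of the distribution.

For a Geometric distribution with p=0.406 (number of trials until the first success, k ≥ 1):
H(X) = 1.6635 nats

(In bits, this would be 2.3999 bits.)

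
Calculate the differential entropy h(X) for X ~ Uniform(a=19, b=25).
1.7918 nats

We have X ~ Uniform(a=19, b=25).

The differential entropy measures the uncertainty or information content of the distribution.

For a Uniform distribution with a=19, b=25:
h(X) = 1.7918 nats

(In bits, this would be 2.5850 bits.)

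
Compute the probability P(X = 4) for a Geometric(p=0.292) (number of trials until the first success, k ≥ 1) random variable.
0.103629

We have X ~ Geometric(p=0.292) (number of trials until the first success, k ≥ 1).

For a Geometric distribution, the PMF gives us the probability of each outcome.

Using the PMF formula:
P(X = 4) = 0.103629

Rounded to 4 decimal places: 0.1036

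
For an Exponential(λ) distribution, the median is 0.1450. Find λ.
λ = 4.7803

For X ~ Exponential(λ), the CDF is F(x) = 1 - e^(-λx).
The median m satisfies F(m) = 0.5:
1 - e^(-λm) = 0.5
e^(-λm) = 0.5
λm = ln(2)
m = ln(2) / λ

Given m = 0.1450:
λ = ln(2) / 0.1450 = 0.693147 / 0.1450 = 4.7803

Verification: ln(2) / 4.7803 = 0.1450 ✓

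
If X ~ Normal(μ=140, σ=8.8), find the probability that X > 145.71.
0.258213

We have X ~ Normal(μ=140, σ=8.8).

P(X > 145.71) = 1 - P(X ≤ 145.71)
                = 1 - F(145.71)
                = 1 - 0.741787
                = 0.258213

So there's approximately a 25.8% chance that X exceeds 145.71.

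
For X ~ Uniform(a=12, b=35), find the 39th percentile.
20.9700

We have X ~ Uniform(a=12, b=35).

We want to find x such that P(X ≤ x) = 0.39.

This is the 39th percentile, which means 39% of values fall below this point.

Using the inverse CDF (quantile function):
x = F⁻¹(0.39) = 20.9700

Verification: P(X ≤ 20.9700) = 0.39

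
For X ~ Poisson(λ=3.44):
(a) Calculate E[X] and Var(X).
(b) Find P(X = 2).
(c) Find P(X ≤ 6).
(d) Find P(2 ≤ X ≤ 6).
(a) E[X] = 3.4400, Var(X) = 3.4400
(b) P(X = 2) = 0.189720
(c) P(X ≤ 6) = 0.939239
(d) P(2 ≤ X ≤ 6) = 0.796872

We have X ~ Poisson(λ=3.44).

(a) Moments:
E[X] = 3.4400
Var(X) = 3.4400
σ = √Var(X) = 1.8547

(b) Point probability using PMF:
P(X = 2) = 0.189720

(c) Cumulative probability using CDF:
P(X ≤ 6) = F(6) = 0.939239

(d) Range probability:
P(2 ≤ X ≤ 6) = P(X ≤ 6) - P(X ≤ 1)
                   = F(6) - F(1)
                   = 0.939239 - 0.142367
                   = 0.796872

This means approximately 79.7% of outcomes fall in the interval [2, 6].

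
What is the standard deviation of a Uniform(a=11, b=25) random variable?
4.0415

We have X ~ Uniform(a=11, b=25).

For a Uniform distribution with a=11, b=25:
σ = √Var(X) = 4.0415

The standard deviation is the square root of the variance.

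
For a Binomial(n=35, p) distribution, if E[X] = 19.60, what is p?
p = 0.56

For a Binomial(n, p) distribution:
E[X] = n × p

Given n = 35 and E[X] = 19.60:
19.60 = 35 × p
p = 19.60 / 35 = 0.56

Verification: Binomial(35, 0.56) has E[X] = 19.60 ✓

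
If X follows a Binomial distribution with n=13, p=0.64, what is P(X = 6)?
0.092409

We have X ~ Binomial(n=13, p=0.64).

For a Binomial distribution, the PMF gives us the probability of each outcome.

Using the PMF formula:
P(X = 6) = 0.092409

Rounded to 4 decimal places: 0.0924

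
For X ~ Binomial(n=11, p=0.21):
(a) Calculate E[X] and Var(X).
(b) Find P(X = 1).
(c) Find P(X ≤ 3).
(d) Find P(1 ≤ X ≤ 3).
(a) E[X] = 2.3100, Var(X) = 1.8249
(b) P(X = 1) = 0.218717
(c) P(X ≤ 3) = 0.816041
(d) P(1 ≤ X ≤ 3) = 0.741241

We have X ~ Binomial(n=11, p=0.21).

(a) Moments:
E[X] = 2.3100
Var(X) = 1.8249
σ = √Var(X) = 1.3509

(b) Point probability using PMF:
P(X = 1) = 0.218717

(c) Cumulative probability using CDF:
P(X ≤ 3) = F(3) = 0.816041

(d) Range probability:
P(1 ≤ X ≤ 3) = P(X ≤ 3) - P(X ≤ 0)
                   = F(3) - F(0)
                   = 0.816041 - 0.074799
                   = 0.741241

This means approximately 74.1% of outcomes fall in the interval [1, 3].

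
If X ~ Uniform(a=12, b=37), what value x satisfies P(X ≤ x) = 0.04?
13.0000

We have X ~ Uniform(a=12, b=37).

We want to find x such that P(X ≤ x) = 0.04.

This is the 4th percentile, which means 4% of values fall below this point.

Using the inverse CDF (quantile function):
x = F⁻¹(0.04) = 13.0000

Verification: P(X ≤ 13.0000) = 0.04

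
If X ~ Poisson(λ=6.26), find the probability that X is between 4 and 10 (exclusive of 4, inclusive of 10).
0.693931

We have X ~ Poisson(λ=6.26).

To find P(4 < X ≤ 10), we use:
P(4 < X ≤ 10) = P(X ≤ 10) - P(X ≤ 4)
                 = F(10) - F(4)
                 = 0.945691 - 0.251760
                 = 0.693931

So there's approximately a 69.4% chance that X falls in this range.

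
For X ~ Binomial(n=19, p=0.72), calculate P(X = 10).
0.036586

We have X ~ Binomial(n=19, p=0.72).

For a Binomial distribution, the PMF gives us the probability of each outcome.

Using the PMF formula:
P(X = 10) = 0.036586

Rounded to 4 decimal places: 0.0366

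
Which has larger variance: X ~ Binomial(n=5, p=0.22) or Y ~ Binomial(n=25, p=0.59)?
Y has larger variance (6.0475 > 0.8580)

Compute the variance for each distribution:

X ~ Binomial(n=5, p=0.22):
Var(X) = 0.8580

Y ~ Binomial(n=25, p=0.59):
Var(Y) = 6.0475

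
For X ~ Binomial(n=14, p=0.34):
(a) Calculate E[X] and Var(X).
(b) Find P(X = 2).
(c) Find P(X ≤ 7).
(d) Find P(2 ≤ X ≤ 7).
(a) E[X] = 4.7600, Var(X) = 3.1416
(b) P(X = 2) = 0.071866
(c) P(X ≤ 7) = 0.935694
(d) P(2 ≤ X ≤ 7) = 0.911256

We have X ~ Binomial(n=14, p=0.34).

(a) Moments:
E[X] = 4.7600
Var(X) = 3.1416
σ = √Var(X) = 1.7725

(b) Point probability using PMF:
P(X = 2) = 0.071866

(c) Cumulative probability using CDF:
P(X ≤ 7) = F(7) = 0.935694

(d) Range probability:
P(2 ≤ X ≤ 7) = P(X ≤ 7) - P(X ≤ 1)
                   = F(7) - F(1)
                   = 0.935694 - 0.024438
                   = 0.911256

This means approximately 91.1% of outcomes fall in the interval [2, 7].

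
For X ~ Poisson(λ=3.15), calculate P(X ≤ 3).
0.613667

We have X ~ Poisson(λ=3.15).

The CDF gives us P(X ≤ k).

Using the CDF:
P(X ≤ 3) = 0.613667

This means there's approximately a 61.4% chance that X is at most 3.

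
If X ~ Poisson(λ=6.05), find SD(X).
2.4597

We have X ~ Poisson(λ=6.05).

For a Poisson distribution with λ=6.05:
σ = √Var(X) = 2.4597

The standard deviation is the square root of the variance.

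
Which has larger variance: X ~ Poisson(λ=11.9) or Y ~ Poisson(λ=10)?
X has larger variance (11.9000 > 10.0000)

Compute the variance for each distribution:

X ~ Poisson(λ=11.9):
Var(X) = 11.9000

Y ~ Poisson(λ=10):
Var(Y) = 10.0000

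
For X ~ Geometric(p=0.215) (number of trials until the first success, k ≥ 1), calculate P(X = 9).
0.031002

We have X ~ Geometric(p=0.215) (number of trials until the first success, k ≥ 1).

For a Geometric distribution, the PMF gives us the probability of each outcome.

Using the PMF formula:
P(X = 9) = 0.031002

Rounded to 4 decimal places: 0.0310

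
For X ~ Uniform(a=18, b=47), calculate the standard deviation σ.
8.3716

We have X ~ Uniform(a=18, b=47).

For a Uniform distribution with a=18, b=47:
σ = √Var(X) = 8.3716

The standard deviation is the square root of the variance.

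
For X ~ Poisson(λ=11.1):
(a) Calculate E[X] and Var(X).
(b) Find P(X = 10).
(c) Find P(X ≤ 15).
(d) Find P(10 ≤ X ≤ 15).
(a) E[X] = 11.1000, Var(X) = 11.1000
(b) P(X = 10) = 0.118249
(c) P(X ≤ 15) = 0.901964
(d) P(10 ≤ X ≤ 15) = 0.572206

We have X ~ Poisson(λ=11.1).

(a) Moments:
E[X] = 11.1000
Var(X) = 11.1000
σ = √Var(X) = 3.3317

(b) Point probability using PMF:
P(X = 10) = 0.118249

(c) Cumulative probability using CDF:
P(X ≤ 15) = F(15) = 0.901964

(d) Range probability:
P(10 ≤ X ≤ 15) = P(X ≤ 15) - P(X ≤ 9)
                   = F(15) - F(9)
                   = 0.901964 - 0.329757
                   = 0.572206

This means approximately 57.2% of outcomes fall in the interval [10, 15].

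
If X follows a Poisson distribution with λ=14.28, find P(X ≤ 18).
0.866501

We have X ~ Poisson(λ=14.28).

The CDF gives us P(X ≤ k).

Using the CDF:
P(X ≤ 18) = 0.866501

This means there's approximately a 86.7% chance that X is at most 18.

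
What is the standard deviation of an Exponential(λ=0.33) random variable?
3.0303

We have X ~ Exponential(λ=0.33).

For an Exponential distribution with λ=0.33:
σ = √Var(X) = 3.0303

The standard deviation is the square root of the variance.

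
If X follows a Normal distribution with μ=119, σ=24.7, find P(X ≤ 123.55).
0.573076

We have X ~ Normal(μ=119, σ=24.7).

The CDF gives us P(X ≤ k).

Using the CDF:
P(X ≤ 123.55) = 0.573076

This means there's approximately a 57.3% chance that X is at most 123.55.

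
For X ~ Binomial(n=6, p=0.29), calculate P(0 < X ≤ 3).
0.809086

We have X ~ Binomial(n=6, p=0.29).

To find P(0 < X ≤ 3), we use:
P(0 < X ≤ 3) = P(X ≤ 3) - P(X ≤ 0)
                 = F(3) - F(0)
                 = 0.937186 - 0.128100
                 = 0.809086

So there's approximately a 80.9% chance that X falls in this range.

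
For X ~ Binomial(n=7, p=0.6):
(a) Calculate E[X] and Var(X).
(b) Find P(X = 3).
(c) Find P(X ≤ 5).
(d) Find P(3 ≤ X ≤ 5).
(a) E[X] = 4.2000, Var(X) = 1.6800
(b) P(X = 3) = 0.193536
(c) P(X ≤ 5) = 0.841370
(d) P(3 ≤ X ≤ 5) = 0.745114

We have X ~ Binomial(n=7, p=0.6).

(a) Moments:
E[X] = 4.2000
Var(X) = 1.6800
σ = √Var(X) = 1.2961

(b) Point probability using PMF:
P(X = 3) = 0.193536

(c) Cumulative probability using CDF:
P(X ≤ 5) = F(5) = 0.841370

(d) Range probability:
P(3 ≤ X ≤ 5) = P(X ≤ 5) - P(X ≤ 2)
                   = F(5) - F(2)
                   = 0.841370 - 0.096256
                   = 0.745114

This means approximately 74.5% of outcomes fall in the interval [3, 5].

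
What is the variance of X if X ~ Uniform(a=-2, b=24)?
56.3333

We have X ~ Uniform(a=-2, b=24).

For a Uniform distribution with a=-2, b=24:
Var(X) = 56.3333

The variance measures the spread of the distribution around the mean.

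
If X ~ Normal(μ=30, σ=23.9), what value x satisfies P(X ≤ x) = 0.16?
6.2325

We have X ~ Normal(μ=30, σ=23.9).

We want to find x such that P(X ≤ x) = 0.16.

This is the 16th percentile, which means 16% of values fall below this point.

Using the inverse CDF (quantile function):
x = F⁻¹(0.16) = 6.2325

Verification: P(X ≤ 6.2325) = 0.16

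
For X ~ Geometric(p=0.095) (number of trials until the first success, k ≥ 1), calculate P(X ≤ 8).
0.550025

We have X ~ Geometric(p=0.095) (number of trials until the first success, k ≥ 1).

The CDF gives us P(X ≤ k).

Using the CDF:
P(X ≤ 8) = 0.550025

This means there's approximately a 55.0% chance that X is at most 8.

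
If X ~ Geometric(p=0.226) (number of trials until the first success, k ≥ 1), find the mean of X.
4.4248

We have X ~ Geometric(p=0.226) (number of trials until the first success, k ≥ 1).

For a Geometric distribution with p=0.226 (number of trials until the first success, k ≥ 1):
E[X] = 4.4248

This is the expected (average) value of X.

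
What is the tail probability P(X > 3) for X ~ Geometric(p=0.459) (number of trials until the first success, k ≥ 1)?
0.158340

We have X ~ Geometric(p=0.459) (number of trials until the first success, k ≥ 1).

P(X > 3) = 1 - P(X ≤ 3)
                = 1 - F(3)
                = 1 - 0.841660
                = 0.158340

So there's approximately a 15.8% chance that X exceeds 3.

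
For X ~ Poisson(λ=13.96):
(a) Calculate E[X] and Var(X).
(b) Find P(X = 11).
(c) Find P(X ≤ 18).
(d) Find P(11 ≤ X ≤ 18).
(a) E[X] = 13.9600, Var(X) = 13.9600
(b) P(X = 11) = 0.085081
(c) P(X ≤ 18) = 0.884848
(d) P(11 ≤ X ≤ 18) = 0.706500

We have X ~ Poisson(λ=13.96).

(a) Moments:
E[X] = 13.9600
Var(X) = 13.9600
σ = √Var(X) = 3.7363

(b) Point probability using PMF:
P(X = 11) = 0.085081

(c) Cumulative probability using CDF:
P(X ≤ 18) = F(18) = 0.884848

(d) Range probability:
P(11 ≤ X ≤ 18) = P(X ≤ 18) - P(X ≤ 10)
                   = F(18) - F(10)
                   = 0.884848 - 0.178348
                   = 0.706500

This means approximately 70.7% of outcomes fall in the interval [11, 18].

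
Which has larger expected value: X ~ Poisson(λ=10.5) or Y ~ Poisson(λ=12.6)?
Y has larger mean (12.6000 > 10.5000)

Compute the expected value for each distribution:

X ~ Poisson(λ=10.5):
E[X] = 10.5000

Y ~ Poisson(λ=12.6):
E[Y] = 12.6000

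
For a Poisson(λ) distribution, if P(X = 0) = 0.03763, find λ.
λ = 3.2800

For a Poisson(λ) distribution, the PMF at 0 is:
P(X = 0) = λ^0 e^(-λ) / 0! = e^(-λ)

Given P(X = 0) = 0.03763:
e^(-λ) = 0.03763
-λ = ln(0.03763)
λ = -ln(0.03763) = 3.2800

Verification: e^(-3.2800) = 0.03763 ✓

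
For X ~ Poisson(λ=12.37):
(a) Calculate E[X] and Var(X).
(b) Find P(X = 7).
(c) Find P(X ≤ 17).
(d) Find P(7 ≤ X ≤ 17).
(a) E[X] = 12.3700, Var(X) = 12.3700
(b) P(X = 7) = 0.037319
(c) P(X ≤ 17) = 0.921744
(d) P(7 ≤ X ≤ 17) = 0.884522

We have X ~ Poisson(λ=12.37).

(a) Moments:
E[X] = 12.3700
Var(X) = 12.3700
σ = √Var(X) = 3.5171

(b) Point probability using PMF:
P(X = 7) = 0.037319

(c) Cumulative probability using CDF:
P(X ≤ 17) = F(17) = 0.921744

(d) Range probability:
P(7 ≤ X ≤ 17) = P(X ≤ 17) - P(X ≤ 6)
                   = F(17) - F(6)
                   = 0.921744 - 0.037223
                   = 0.884522

This means approximately 88.5% of outcomes fall in the interval [7, 17].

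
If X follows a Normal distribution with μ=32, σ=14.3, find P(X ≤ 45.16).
0.821287

We have X ~ Normal(μ=32, σ=14.3).

The CDF gives us P(X ≤ k).

Using the CDF:
P(X ≤ 45.16) = 0.821287

This means there's approximately a 82.1% chance that X is at most 45.16.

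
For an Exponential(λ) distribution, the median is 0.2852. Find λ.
λ = 2.4304

For X ~ Exponential(λ), the CDF is F(x) = 1 - e^(-λx).
The median m satisfies F(m) = 0.5:
1 - e^(-λm) = 0.5
e^(-λm) = 0.5
λm = ln(2)
m = ln(2) / λ

Given m = 0.2852:
λ = ln(2) / 0.2852 = 0.693147 / 0.2852 = 2.4304

Verification: ln(2) / 2.4304 = 0.2852 ✓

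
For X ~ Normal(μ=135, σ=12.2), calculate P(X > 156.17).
0.041349

We have X ~ Normal(μ=135, σ=12.2).

P(X > 156.17) = 1 - P(X ≤ 156.17)
                = 1 - F(156.17)
                = 1 - 0.958651
                = 0.041349

So there's approximately a 4.1% chance that X exceeds 156.17.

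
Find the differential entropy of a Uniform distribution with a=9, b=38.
3.3673 nats

We have X ~ Uniform(a=9, b=38).

The differential entropy measures the uncertainty or information content of the distribution.

For a Uniform distribution with a=9, b=38:
h(X) = 3.3673 nats

(In bits, this would be 4.8580 bits.)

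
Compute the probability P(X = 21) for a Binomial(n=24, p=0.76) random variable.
0.087888

We have X ~ Binomial(n=24, p=0.76).

For a Binomial distribution, the PMF gives us the probability of each outcome.

Using the PMF formula:
P(X = 21) = 0.087888

Rounded to 4 decimal places: 0.0879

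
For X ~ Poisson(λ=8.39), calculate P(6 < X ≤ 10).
0.507293

We have X ~ Poisson(λ=8.39).

To find P(6 < X ≤ 10), we use:
P(6 < X ≤ 10) = P(X ≤ 10) - P(X ≤ 6)
                 = F(10) - F(6)
                 = 0.775384 - 0.268091
                 = 0.507293

So there's approximately a 50.7% chance that X falls in this range.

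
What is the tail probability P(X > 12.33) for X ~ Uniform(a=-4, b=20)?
0.319583

We have X ~ Uniform(a=-4, b=20).

P(X > 12.33) = 1 - P(X ≤ 12.33)
                = 1 - F(12.33)
                = 1 - 0.680417
                = 0.319583

So there's approximately a 32.0% chance that X exceeds 12.33.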